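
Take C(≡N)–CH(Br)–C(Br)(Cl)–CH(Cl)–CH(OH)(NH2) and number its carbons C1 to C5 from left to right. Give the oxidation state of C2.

0

Each bond to a more electronegative atom (O, N, halogen) counts +1, each bond to a less electronegative atom (H, metal, B, Si) counts −1, and each C–C bond counts 0.
C2 has one bond to C (0), one bond to C (0), one bond to Br (+1), one bond to H (-1).
Oxidation state = 0 + 0 + 1 − 1 = 0.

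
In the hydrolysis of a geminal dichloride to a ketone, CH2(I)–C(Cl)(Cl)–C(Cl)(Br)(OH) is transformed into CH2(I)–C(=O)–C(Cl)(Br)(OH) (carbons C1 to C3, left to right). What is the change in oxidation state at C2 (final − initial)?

0

Before: C2 has 2 bonds to C, 2 bonds to Cl → oxidation state +2.
After: C2 has 2 bonds to C, 2 bonds to O → oxidation state +2.
Δ = +2 − (+2) = 0, so no net redox change at C2.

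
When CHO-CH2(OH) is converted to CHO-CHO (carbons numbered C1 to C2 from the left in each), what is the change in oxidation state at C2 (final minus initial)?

Before: C2 has 1 bond to C, 2 bonds to H, 1 bond to O → oxidation state -1.
After: C2 has 1 bond to C, 1 bond to H, 2 bonds to O → oxidation state +1.
Δ = +1 − (-1) = +2, so this is an oxidation at C2.

+2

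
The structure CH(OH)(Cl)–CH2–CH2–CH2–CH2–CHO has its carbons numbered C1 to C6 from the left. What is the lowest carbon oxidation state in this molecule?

-2

Bonds to more-electronegative neighbours contribute +1 each, bonds to H or metals contribute −1 each, and C–C bonds contribute 0. Tallying each carbon:
C1: 1C, 1H, 1O, 1Cl → 0 − 1 + 1 + 1 = +1
C2: 2C, 2H → 0 − 2 = -2
C3: 2C, 2H → 0 − 2 = -2
C4: 2C, 2H → 0 − 2 = -2
C5: 2C, 2H → 0 − 2 = -2
C6: 1C, 1H, 2O → 0 − 1 + 2 = +1
The lowest value is -2.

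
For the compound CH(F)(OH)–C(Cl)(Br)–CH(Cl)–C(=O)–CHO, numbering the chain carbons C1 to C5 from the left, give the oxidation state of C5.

+1

C5 has one bond to C (0), one bond to H (-1), a double bond to O (2×+1 = +2).
Oxidation state = 0 − 1 + 2 = +1.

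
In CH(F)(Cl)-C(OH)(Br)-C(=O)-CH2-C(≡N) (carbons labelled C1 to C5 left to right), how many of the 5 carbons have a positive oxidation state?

4

Each bond to a more electronegative atom (O, N, halogen) counts +1, each bond to a less electronegative atom (H, metal, B, Si) counts −1, and each C–C bond counts 0. Tallying each carbon:
C1: 1C, 1H, 1F, 1Cl → 0 − 1 + 1 + 1 = +1
C2: 2C, 1O, 1Br → 0 + 1 + 1 = +2
C3: 2C, 2O → 0 + 2 = +2
C4: 2C, 2H → 0 − 2 = -2
C5: 1C, 3N → 0 + 3 = +3
4 carbons (C1, C2, C3, C5) meet the condition.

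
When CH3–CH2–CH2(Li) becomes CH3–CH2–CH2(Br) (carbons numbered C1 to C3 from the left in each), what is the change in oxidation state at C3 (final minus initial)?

Before: C3 has 1 bond to C, 2 bonds to H, 1 bond to Li → oxidation state -3.
After: C3 has 1 bond to C, 2 bonds to H, 1 bond to Br → oxidation state -1.
Δ = -1 − (-3) = +2, so this is an oxidation at C3.

+2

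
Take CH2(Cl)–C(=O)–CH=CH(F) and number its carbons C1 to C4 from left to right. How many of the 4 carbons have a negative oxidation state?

2

Tallying each carbon's bonds:
C1: 1C, 2H, 1Cl → 0 − 2 + 1 = -1
C2: 2C, 2O → 0 + 2 = +2
C3: 3C, 1H → 0 − 1 = -1
C4: 2C, 1H, 1F → 0 − 1 + 1 = 0
2 carbons (C1, C3) meet the condition.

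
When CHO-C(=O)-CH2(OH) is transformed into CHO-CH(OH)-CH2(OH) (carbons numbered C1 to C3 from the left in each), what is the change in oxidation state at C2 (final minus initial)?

Before: C2 has 2 bonds to C, 2 bonds to O → oxidation state +2.
After: C2 has 2 bonds to C, 1 bond to H, 1 bond to O → oxidation state 0.
Δ = 0 − (+2) = -2, so this is a reduction at C2.

-2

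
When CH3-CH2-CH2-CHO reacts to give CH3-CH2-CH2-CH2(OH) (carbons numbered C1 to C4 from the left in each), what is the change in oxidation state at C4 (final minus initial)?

-2

Before: C4 has 1 bond to C, 1 bond to H, 2 bonds to O → oxidation state +1.
After: C4 has 1 bond to C, 2 bonds to H, 1 bond to O → oxidation state -1.
Δ = -1 − (+1) = -2, so this is a reduction at C4.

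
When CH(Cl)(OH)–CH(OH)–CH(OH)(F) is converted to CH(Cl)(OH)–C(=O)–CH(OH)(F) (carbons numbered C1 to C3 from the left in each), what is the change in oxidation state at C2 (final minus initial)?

Before: C2 has 2 bonds to C, 1 bond to H, 1 bond to O → oxidation state 0.
After: C2 has 2 bonds to C, 2 bonds to O → oxidation state +2.
Δ = +2 − (0) = +2, so this is an oxidation at C2.

+2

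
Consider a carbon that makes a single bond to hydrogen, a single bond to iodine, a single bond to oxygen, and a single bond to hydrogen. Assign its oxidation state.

0

Each bond to a more electronegative atom (O, N, halogen) counts +1, each bond to a less electronegative atom (H, metal, B, Si) counts −1, and each C–C bond counts 0.
The carbon has one bond to H (-1), one bond to H (-1), one bond to O (+1), one bond to I (+1).
Oxidation state = -1 − 1 + 1 + 1 = 0.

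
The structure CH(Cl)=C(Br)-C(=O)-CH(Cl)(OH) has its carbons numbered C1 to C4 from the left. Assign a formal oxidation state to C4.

+1

Assign +1 per bond to O/N/halogen, −1 per bond to H or an electropositive element, and 0 per bond to carbon.
C4 has one bond to C (0), one bond to Cl (+1), one bond to H (-1), one bond to O (+1).
Oxidation state = 0 + 1 − 1 + 1 = +1.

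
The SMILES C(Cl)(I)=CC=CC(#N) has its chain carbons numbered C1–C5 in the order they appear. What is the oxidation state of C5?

+3

Bonds to more-electronegative neighbours contribute +1 each, bonds to H or metals contribute −1 each, and C–C bonds contribute 0.
C5 has one bond to C (0), a triple bond to N (3×+1 = +3).
Oxidation state = 0 + 3 = +3.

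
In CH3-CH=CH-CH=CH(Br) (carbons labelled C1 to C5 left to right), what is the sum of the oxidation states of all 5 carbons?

Tallying each carbon's bonds:
C1: 1C, 3H → 0 − 3 = -3
C2: 3C, 1H → 0 − 1 = -1
C3: 3C, 1H → 0 − 1 = -1
C4: 3C, 1H → 0 − 1 = -1
C5: 2C, 1H, 1Br → 0 − 1 + 1 = 0
Sum = -3 − 1 − 1 − 1 + 0 = -6.

-6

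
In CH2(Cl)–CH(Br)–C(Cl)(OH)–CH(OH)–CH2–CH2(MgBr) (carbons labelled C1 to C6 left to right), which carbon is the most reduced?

C6

Count +1 for every bond to an atom more electronegative than carbon and −1 for every bond to one less electronegative; C–C bonds are 0. Tallying each carbon:
C1: 1C, 2H, 1Cl → 0 − 2 + 1 = -1
C2: 2C, 1H, 1Br → 0 − 1 + 1 = 0
C3: 2C, 1O, 1Cl → 0 + 1 + 1 = +2
C4: 2C, 1H, 1O → 0 − 1 + 1 = 0
C5: 2C, 2H → 0 − 2 = -2
C6: 1C, 2H, 1Mg → 0 − 2 − 1 = -3
The most reduced carbon is C6 at -3.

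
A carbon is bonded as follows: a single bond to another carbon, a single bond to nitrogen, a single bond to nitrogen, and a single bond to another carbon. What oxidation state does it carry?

+2

Count +1 for every bond to an atom more electronegative than carbon and −1 for every bond to one less electronegative; C–C bonds are 0.
The carbon has one bond to C (0), one bond to C (0), one bond to N (+1), one bond to N (+1).
Oxidation state = 0 + 0 + 1 + 1 = +2.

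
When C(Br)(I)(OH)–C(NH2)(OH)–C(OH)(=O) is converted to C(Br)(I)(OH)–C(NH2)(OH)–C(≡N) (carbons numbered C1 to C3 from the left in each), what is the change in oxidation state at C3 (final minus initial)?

0

Before: C3 has 1 bond to C, 3 bonds to O → oxidation state +3.
After: C3 has 1 bond to C, 3 bonds to N → oxidation state +3.
Δ = +3 − (+3) = 0, so no net redox change at C3.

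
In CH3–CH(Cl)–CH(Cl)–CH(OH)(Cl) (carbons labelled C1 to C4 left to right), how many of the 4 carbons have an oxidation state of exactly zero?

2

Bonds to more-electronegative neighbours contribute +1 each, bonds to H or metals contribute −1 each, and C–C bonds contribute 0. Tallying each carbon:
C1: 1C, 3H → 0 − 3 = -3
C2: 2C, 1H, 1Cl → 0 − 1 + 1 = 0
C3: 2C, 1H, 1Cl → 0 − 1 + 1 = 0
C4: 1C, 1H, 1O, 1Cl → 0 − 1 + 1 + 1 = +1
2 carbons (C2, C3) meet the condition.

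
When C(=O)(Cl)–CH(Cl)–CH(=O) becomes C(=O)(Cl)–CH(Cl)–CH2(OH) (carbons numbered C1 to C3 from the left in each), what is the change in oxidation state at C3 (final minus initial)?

-2

Before: C3 has 1 bond to C, 1 bond to H, 2 bonds to O → oxidation state +1.
After: C3 has 1 bond to C, 2 bonds to H, 1 bond to O → oxidation state -1.
Δ = -1 − (+1) = -2, so this is a reduction at C3.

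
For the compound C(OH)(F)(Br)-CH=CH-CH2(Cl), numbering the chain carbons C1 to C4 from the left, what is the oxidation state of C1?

+3

C1 has one bond to C (0), one bond to O (+1), one bond to F (+1), one bond to Br (+1).
Oxidation state = 0 + 1 + 1 + 1 = +3.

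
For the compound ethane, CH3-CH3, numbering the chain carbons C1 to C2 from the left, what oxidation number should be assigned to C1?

Bonds to more-electronegative neighbours contribute +1 each, bonds to H or metals contribute −1 each, and C–C bonds contribute 0.
C1 has one bond to H (-1), one bond to H (-1), one bond to H (-1), one bond to C (0).
Oxidation state = -1 − 1 − 1 + 0 = -3.

-3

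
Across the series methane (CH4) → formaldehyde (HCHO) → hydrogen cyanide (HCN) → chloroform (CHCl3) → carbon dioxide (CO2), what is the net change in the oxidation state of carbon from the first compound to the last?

+8

Carbon oxidation states along the series — methane: -4, formaldehyde: 0, hydrogen cyanide: +2, chloroform: +2, carbon dioxide: +4.
Net change = +4 − (-4) = +8.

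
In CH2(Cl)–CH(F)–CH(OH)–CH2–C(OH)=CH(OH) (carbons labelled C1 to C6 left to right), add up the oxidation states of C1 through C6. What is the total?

-2

Tallying each carbon's bonds:
C1: 1C, 2H, 1Cl → 0 − 2 + 1 = -1
C2: 2C, 1H, 1F → 0 − 1 + 1 = 0
C3: 2C, 1H, 1O → 0 − 1 + 1 = 0
C4: 2C, 2H → 0 − 2 = -2
C5: 3C, 1O → 0 + 1 = +1
C6: 2C, 1H, 1O → 0 − 1 + 1 = 0
Sum = -1 + 0 + 0 − 2 + 1 + 0 = -2.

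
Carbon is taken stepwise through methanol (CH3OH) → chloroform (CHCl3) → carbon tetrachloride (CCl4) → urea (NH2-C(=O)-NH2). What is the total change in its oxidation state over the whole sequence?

+6

Carbon oxidation states along the series — methanol: -2, chloroform: +2, carbon tetrachloride: +4, urea: +4.
Net change = +4 − (-2) = +6.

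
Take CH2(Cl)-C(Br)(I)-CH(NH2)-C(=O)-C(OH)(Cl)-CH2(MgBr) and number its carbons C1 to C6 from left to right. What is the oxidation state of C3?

C3 has one bond to C (0), one bond to C (0), one bond to H (-1), one bond to N (+1).
Oxidation state = 0 + 0 − 1 + 1 = 0.

0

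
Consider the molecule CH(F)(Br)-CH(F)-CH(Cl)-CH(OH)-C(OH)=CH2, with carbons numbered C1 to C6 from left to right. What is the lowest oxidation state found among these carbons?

Count +1 for every bond to an atom more electronegative than carbon and −1 for every bond to one less electronegative; C–C bonds are 0. Tallying each carbon:
C1: 1C, 1H, 1F, 1Br → 0 − 1 + 1 + 1 = +1
C2: 2C, 1H, 1F → 0 − 1 + 1 = 0
C3: 2C, 1H, 1Cl → 0 − 1 + 1 = 0
C4: 2C, 1H, 1O → 0 − 1 + 1 = 0
C5: 3C, 1O → 0 + 1 = +1
C6: 2C, 2H → 0 − 2 = -2
The lowest value is -2.

-2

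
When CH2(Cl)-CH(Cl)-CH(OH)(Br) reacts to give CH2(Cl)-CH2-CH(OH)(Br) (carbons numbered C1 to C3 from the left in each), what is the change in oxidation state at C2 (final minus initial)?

-2

Before: C2 has 2 bonds to C, 1 bond to H, 1 bond to Cl → oxidation state 0.
After: C2 has 2 bonds to C, 2 bonds to H → oxidation state -2.
Δ = -2 − (0) = -2, so this is a reduction at C2.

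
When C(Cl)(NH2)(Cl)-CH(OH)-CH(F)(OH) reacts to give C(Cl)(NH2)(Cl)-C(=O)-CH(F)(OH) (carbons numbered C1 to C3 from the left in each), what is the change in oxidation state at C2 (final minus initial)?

Before: C2 has 2 bonds to C, 1 bond to H, 1 bond to O → oxidation state 0.
After: C2 has 2 bonds to C, 2 bonds to O → oxidation state +2.
Δ = +2 − (0) = +2, so this is an oxidation at C2.

+2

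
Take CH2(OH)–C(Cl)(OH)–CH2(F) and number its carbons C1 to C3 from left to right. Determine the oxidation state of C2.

C2 has one bond to C (0), one bond to C (0), one bond to Cl (+1), one bond to O (+1).
Oxidation state = 0 + 0 + 1 + 1 = +2.

+2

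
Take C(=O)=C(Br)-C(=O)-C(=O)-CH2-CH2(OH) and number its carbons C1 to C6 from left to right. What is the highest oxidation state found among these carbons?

+2

Tallying each carbon's bonds:
C1: 2C, 2O → 0 + 2 = +2
C2: 3C, 1Br → 0 + 1 = +1
C3: 2C, 2O → 0 + 2 = +2
C4: 2C, 2O → 0 + 2 = +2
C5: 2C, 2H → 0 − 2 = -2
C6: 1C, 2H, 1O → 0 − 2 + 1 = -1
The highest value is +2.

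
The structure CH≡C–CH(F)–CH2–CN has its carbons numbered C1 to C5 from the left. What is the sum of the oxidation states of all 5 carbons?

0

Tallying each carbon's bonds:
C1: 3C, 1H → 0 − 1 = -1
C2: 4C → 0 = 0
C3: 2C, 1H, 1F → 0 − 1 + 1 = 0
C4: 2C, 2H → 0 − 2 = -2
C5: 1C, 3N → 0 + 3 = +3
Sum = -1 + 0 + 0 − 2 + 3 = 0.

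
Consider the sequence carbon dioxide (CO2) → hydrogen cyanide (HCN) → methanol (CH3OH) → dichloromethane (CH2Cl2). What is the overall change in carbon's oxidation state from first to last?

-4

Carbon oxidation states along the series — carbon dioxide: +4, hydrogen cyanide: +2, methanol: -2, dichloromethane: 0.
Net change = 0 − (+4) = -4.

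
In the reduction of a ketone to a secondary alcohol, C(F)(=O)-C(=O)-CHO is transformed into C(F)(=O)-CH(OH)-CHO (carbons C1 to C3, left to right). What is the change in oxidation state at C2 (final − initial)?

Before: C2 has 2 bonds to C, 2 bonds to O → oxidation state +2.
After: C2 has 2 bonds to C, 1 bond to H, 1 bond to O → oxidation state 0.
Δ = 0 − (+2) = -2, so this is a reduction at C2.

-2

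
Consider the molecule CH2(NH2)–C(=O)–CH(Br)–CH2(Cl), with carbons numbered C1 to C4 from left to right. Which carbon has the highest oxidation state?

C2

Tallying each carbon's bonds:
C1: 1C, 2H, 1N → 0 − 2 + 1 = -1
C2: 2C, 2O → 0 + 2 = +2
C3: 2C, 1H, 1Br → 0 − 1 + 1 = 0
C4: 1C, 2H, 1Cl → 0 − 2 + 1 = -1
The most oxidised carbon is C2 at +2.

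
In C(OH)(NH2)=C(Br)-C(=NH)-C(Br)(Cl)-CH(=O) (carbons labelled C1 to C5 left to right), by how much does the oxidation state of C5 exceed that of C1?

C5: 1C, 1H, 2O → 0 − 1 + 2 = +1
C1: 2C, 1O, 1N → 0 + 1 + 1 = +2
Difference: +1 − (+2) = -1.

-1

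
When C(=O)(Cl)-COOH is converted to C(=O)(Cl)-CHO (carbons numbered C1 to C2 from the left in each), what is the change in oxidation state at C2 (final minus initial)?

-2

Before: C2 has 1 bond to C, 3 bonds to O → oxidation state +3.
After: C2 has 1 bond to C, 1 bond to H, 2 bonds to O → oxidation state +1.
Δ = +1 − (+3) = -2, so this is a reduction at C2.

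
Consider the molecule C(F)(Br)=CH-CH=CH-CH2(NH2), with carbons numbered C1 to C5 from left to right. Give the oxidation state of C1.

+2

C1 has a double bond to C (2×0 = 0), one bond to F (+1), one bond to Br (+1).
Oxidation state = 0 + 1 + 1 = +2.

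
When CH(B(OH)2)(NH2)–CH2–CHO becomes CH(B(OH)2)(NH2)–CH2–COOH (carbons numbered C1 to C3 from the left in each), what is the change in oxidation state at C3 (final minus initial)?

Before: C3 has 1 bond to C, 1 bond to H, 2 bonds to O → oxidation state +1.
After: C3 has 1 bond to C, 3 bonds to O → oxidation state +3.
Δ = +3 − (+1) = +2, so this is an oxidation at C3.

+2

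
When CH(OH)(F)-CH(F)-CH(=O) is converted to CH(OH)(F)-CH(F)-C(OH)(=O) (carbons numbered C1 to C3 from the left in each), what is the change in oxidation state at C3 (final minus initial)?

Before: C3 has 1 bond to C, 1 bond to H, 2 bonds to O → oxidation state +1.
After: C3 has 1 bond to C, 3 bonds to O → oxidation state +3.
Δ = +3 − (+1) = +2, so this is an oxidation at C3.

+2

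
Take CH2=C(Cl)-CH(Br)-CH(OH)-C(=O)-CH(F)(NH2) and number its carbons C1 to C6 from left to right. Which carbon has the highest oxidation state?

C5

Tallying each carbon's bonds:
C1: 2C, 2H → 0 − 2 = -2
C2: 3C, 1Cl → 0 + 1 = +1
C3: 2C, 1H, 1Br → 0 − 1 + 1 = 0
C4: 2C, 1H, 1O → 0 − 1 + 1 = 0
C5: 2C, 2O → 0 + 2 = +2
C6: 1C, 1H, 1N, 1F → 0 − 1 + 1 + 1 = +1
The most oxidised carbon is C5 at +2.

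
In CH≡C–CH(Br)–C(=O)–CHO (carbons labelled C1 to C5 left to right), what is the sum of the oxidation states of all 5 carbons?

+2

Tallying each carbon's bonds:
C1: 3C, 1H → 0 − 1 = -1
C2: 4C → 0 = 0
C3: 2C, 1H, 1Br → 0 − 1 + 1 = 0
C4: 2C, 2O → 0 + 2 = +2
C5: 1C, 1H, 2O → 0 − 1 + 2 = +1
Sum = -1 + 0 + 0 + 2 + 1 = +2.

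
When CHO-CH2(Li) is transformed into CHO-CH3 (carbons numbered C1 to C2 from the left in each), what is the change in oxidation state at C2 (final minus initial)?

0

Before: C2 has 1 bond to C, 2 bonds to H, 1 bond to Li → oxidation state -3.
After: C2 has 1 bond to C, 3 bonds to H → oxidation state -3.
Δ = -3 − (-3) = 0, so no net redox change at C2.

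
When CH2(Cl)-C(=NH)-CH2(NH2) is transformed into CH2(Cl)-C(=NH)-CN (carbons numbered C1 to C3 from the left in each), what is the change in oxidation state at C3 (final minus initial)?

+4

Before: C3 has 1 bond to C, 2 bonds to H, 1 bond to N → oxidation state -1.
After: C3 has 1 bond to C, 3 bonds to N → oxidation state +3.
Δ = +3 − (-1) = +4, so this is an oxidation at C3.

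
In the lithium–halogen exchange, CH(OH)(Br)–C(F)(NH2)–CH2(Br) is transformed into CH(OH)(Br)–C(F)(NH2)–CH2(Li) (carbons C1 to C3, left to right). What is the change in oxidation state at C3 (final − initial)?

-2

Before: C3 has 1 bond to C, 2 bonds to H, 1 bond to Br → oxidation state -1.
After: C3 has 1 bond to C, 2 bonds to H, 1 bond to Li → oxidation state -3.
Δ = -3 − (-1) = -2, so this is a reduction at C3.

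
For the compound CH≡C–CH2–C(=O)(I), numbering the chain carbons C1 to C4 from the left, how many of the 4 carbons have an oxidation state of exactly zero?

1

Tallying each carbon's bonds:
C1: 3C, 1H → 0 − 1 = -1
C2: 4C → 0 = 0
C3: 2C, 2H → 0 − 2 = -2
C4: 1C, 2O, 1I → 0 + 2 + 1 = +3
1 carbon (C2) meets the condition.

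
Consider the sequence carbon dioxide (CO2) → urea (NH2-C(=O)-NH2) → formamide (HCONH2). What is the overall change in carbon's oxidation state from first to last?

Carbon oxidation states along the series — carbon dioxide: +4, urea: +4, formamide: +2.
Net change = +2 − (+4) = -2.

-2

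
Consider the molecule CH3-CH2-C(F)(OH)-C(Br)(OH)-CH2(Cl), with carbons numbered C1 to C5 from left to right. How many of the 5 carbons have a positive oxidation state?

2

Count +1 for every bond to an atom more electronegative than carbon and −1 for every bond to one less electronegative; C–C bonds are 0. Tallying each carbon:
C1: 1C, 3H → 0 − 3 = -3
C2: 2C, 2H → 0 − 2 = -2
C3: 2C, 1O, 1F → 0 + 1 + 1 = +2
C4: 2C, 1O, 1Br → 0 + 1 + 1 = +2
C5: 1C, 2H, 1Cl → 0 − 2 + 1 = -1
2 carbons (C3, C4) meet the condition.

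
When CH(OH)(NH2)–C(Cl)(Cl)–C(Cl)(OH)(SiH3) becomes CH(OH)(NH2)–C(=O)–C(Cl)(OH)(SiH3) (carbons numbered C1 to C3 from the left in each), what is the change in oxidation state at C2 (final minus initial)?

0

Before: C2 has 2 bonds to C, 2 bonds to Cl → oxidation state +2.
After: C2 has 2 bonds to C, 2 bonds to O → oxidation state +2.
Δ = +2 − (+2) = 0, so no net redox change at C2.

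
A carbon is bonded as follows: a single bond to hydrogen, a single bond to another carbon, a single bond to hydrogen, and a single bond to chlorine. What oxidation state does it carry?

Count +1 for every bond to an atom more electronegative than carbon and −1 for every bond to one less electronegative; C–C bonds are 0.
The carbon has one bond to C (0), one bond to Cl (+1), one bond to H (-1), one bond to H (-1).
Oxidation state = 0 + 1 − 1 − 1 = -1.

-1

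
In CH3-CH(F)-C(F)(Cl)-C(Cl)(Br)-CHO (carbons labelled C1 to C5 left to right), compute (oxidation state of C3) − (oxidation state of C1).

C3: 2C, 1F, 1Cl → 0 + 1 + 1 = +2
C1: 1C, 3H → 0 − 3 = -3
Difference: +2 − (-3) = +5.

+5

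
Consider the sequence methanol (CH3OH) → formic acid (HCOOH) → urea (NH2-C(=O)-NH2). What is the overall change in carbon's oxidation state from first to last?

+6

Carbon oxidation states along the series — methanol: -2, formic acid: +2, urea: +4.
Net change = +4 − (-2) = +6.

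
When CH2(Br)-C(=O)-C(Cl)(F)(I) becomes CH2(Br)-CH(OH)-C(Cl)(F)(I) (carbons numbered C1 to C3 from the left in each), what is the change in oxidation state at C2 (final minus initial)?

Before: C2 has 2 bonds to C, 2 bonds to O → oxidation state +2.
After: C2 has 2 bonds to C, 1 bond to H, 1 bond to O → oxidation state 0.
Δ = 0 − (+2) = -2, so this is a reduction at C2.

-2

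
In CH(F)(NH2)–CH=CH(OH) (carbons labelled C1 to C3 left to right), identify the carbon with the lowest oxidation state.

Each bond to a more electronegative atom (O, N, halogen) counts +1, each bond to a less electronegative atom (H, metal, B, Si) counts −1, and each C–C bond counts 0. Tallying each carbon:
C1: 1C, 1H, 1N, 1F → 0 − 1 + 1 + 1 = +1
C2: 3C, 1H → 0 − 1 = -1
C3: 2C, 1H, 1O → 0 − 1 + 1 = 0
The most reduced carbon is C2 at -1.

C2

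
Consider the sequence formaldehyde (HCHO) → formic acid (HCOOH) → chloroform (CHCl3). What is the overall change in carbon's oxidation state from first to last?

Carbon oxidation states along the series — formaldehyde: 0, formic acid: +2, chloroform: +2.
Net change = +2 − (0) = +2.

+2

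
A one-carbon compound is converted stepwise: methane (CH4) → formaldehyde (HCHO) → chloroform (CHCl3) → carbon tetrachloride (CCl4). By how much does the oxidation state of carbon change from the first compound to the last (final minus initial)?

+8

Carbon oxidation states along the series — methane: -4, formaldehyde: 0, chloroform: +2, carbon tetrachloride: +4.
Net change = +4 − (-4) = +8.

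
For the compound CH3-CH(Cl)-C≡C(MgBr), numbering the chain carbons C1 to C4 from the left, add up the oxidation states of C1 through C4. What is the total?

Tallying each carbon's bonds:
C1: 1C, 3H → 0 − 3 = -3
C2: 2C, 1H, 1Cl → 0 − 1 + 1 = 0
C3: 4C → 0 = 0
C4: 3C, 1Mg → 0 − 1 = -1
Sum = -3 + 0 + 0 − 1 = -4.

-4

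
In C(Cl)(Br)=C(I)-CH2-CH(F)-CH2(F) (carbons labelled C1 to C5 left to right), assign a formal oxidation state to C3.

-2

C3 has one bond to C (0), one bond to C (0), one bond to H (-1), one bond to H (-1).
Oxidation state = 0 + 0 − 1 − 1 = -2.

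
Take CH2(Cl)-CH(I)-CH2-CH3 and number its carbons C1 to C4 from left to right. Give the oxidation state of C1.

-1

C1 has one bond to C (0), one bond to H (-1), one bond to H (-1), one bond to Cl (+1).
Oxidation state = 0 − 1 − 1 + 1 = -1.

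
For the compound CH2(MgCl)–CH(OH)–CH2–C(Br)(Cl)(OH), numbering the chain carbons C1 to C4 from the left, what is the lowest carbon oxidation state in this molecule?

-3

Count +1 for every bond to an atom more electronegative than carbon and −1 for every bond to one less electronegative; C–C bonds are 0. Tallying each carbon:
C1: 1C, 2H, 1Mg → 0 − 2 − 1 = -3
C2: 2C, 1H, 1O → 0 − 1 + 1 = 0
C3: 2C, 2H → 0 − 2 = -2
C4: 1C, 1O, 1Cl, 1Br → 0 + 1 + 1 + 1 = +3
The lowest value is -3.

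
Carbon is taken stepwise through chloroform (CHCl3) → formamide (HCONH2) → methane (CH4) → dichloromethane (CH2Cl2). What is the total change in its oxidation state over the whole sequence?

Carbon oxidation states along the series — chloroform: +2, formamide: +2, methane: -4, dichloromethane: 0.
Net change = 0 − (+2) = -2.

-2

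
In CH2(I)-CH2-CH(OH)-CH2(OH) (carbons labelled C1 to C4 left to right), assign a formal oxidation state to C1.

-1

C1 has one bond to C (0), one bond to I (+1), one bond to H (-1), one bond to H (-1).
Oxidation state = 0 + 1 − 1 − 1 = -1.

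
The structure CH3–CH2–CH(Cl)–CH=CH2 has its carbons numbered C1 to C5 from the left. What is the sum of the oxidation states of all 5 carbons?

Each bond to a more electronegative atom (O, N, halogen) counts +1, each bond to a less electronegative atom (H, metal, B, Si) counts −1, and each C–C bond counts 0. Tallying each carbon:
C1: 1C, 3H → 0 − 3 = -3
C2: 2C, 2H → 0 − 2 = -2
C3: 2C, 1H, 1Cl → 0 − 1 + 1 = 0
C4: 3C, 1H → 0 − 1 = -1
C5: 2C, 2H → 0 − 2 = -2
Sum = -3 − 2 + 0 − 1 − 2 = -8.

-8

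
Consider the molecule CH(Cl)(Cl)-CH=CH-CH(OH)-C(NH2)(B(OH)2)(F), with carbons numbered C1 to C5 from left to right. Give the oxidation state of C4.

0

Bonds to more-electronegative neighbours contribute +1 each, bonds to H or metals contribute −1 each, and C–C bonds contribute 0.
C4 has one bond to C (0), one bond to C (0), one bond to H (-1), one bond to O (+1).
Oxidation state = 0 + 0 − 1 + 1 = 0.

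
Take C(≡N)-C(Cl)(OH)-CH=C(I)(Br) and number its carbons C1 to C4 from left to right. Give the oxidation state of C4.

Bonds to more-electronegative neighbours contribute +1 each, bonds to H or metals contribute −1 each, and C–C bonds contribute 0.
C4 has a double bond to C (2×0 = 0), one bond to I (+1), one bond to Br (+1).
Oxidation state = 0 + 1 + 1 = +2.

+2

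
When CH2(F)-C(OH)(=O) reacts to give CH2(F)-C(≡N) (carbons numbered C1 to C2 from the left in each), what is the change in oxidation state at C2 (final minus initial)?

0

Before: C2 has 1 bond to C, 3 bonds to O → oxidation state +3.
After: C2 has 1 bond to C, 3 bonds to N → oxidation state +3.
Δ = +3 − (+3) = 0, so no net redox change at C2.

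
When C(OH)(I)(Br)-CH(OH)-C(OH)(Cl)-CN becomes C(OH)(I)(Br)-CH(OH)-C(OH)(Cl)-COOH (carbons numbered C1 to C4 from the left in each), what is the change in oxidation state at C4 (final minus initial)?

0

Before: C4 has 1 bond to C, 3 bonds to N → oxidation state +3.
After: C4 has 1 bond to C, 3 bonds to O → oxidation state +3.
Δ = +3 − (+3) = 0, so no net redox change at C4.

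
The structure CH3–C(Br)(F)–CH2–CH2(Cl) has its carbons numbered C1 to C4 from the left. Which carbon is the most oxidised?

Assign +1 per bond to O/N/halogen, −1 per bond to H or an electropositive element, and 0 per bond to carbon. Tallying each carbon:
C1: 1C, 3H → 0 − 3 = -3
C2: 2C, 1F, 1Br → 0 + 1 + 1 = +2
C3: 2C, 2H → 0 − 2 = -2
C4: 1C, 2H, 1Cl → 0 − 2 + 1 = -1
The most oxidised carbon is C2 at +2.

C2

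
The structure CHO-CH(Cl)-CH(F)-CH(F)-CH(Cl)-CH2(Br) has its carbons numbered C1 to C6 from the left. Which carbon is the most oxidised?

Bonds to more-electronegative neighbours contribute +1 each, bonds to H or metals contribute −1 each, and C–C bonds contribute 0. Tallying each carbon:
C1: 1C, 1H, 2O → 0 − 1 + 2 = +1
C2: 2C, 1H, 1Cl → 0 − 1 + 1 = 0
C3: 2C, 1H, 1F → 0 − 1 + 1 = 0
C4: 2C, 1H, 1F → 0 − 1 + 1 = 0
C5: 2C, 1H, 1Cl → 0 − 1 + 1 = 0
C6: 1C, 2H, 1Br → 0 − 2 + 1 = -1
The most oxidised carbon is C1 at +1.

C1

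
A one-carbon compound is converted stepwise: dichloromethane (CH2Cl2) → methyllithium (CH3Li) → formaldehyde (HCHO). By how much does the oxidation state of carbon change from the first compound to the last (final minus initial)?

Carbon oxidation states along the series — dichloromethane: 0, methyllithium: -4, formaldehyde: 0.
Net change = 0 − (0) = 0.

0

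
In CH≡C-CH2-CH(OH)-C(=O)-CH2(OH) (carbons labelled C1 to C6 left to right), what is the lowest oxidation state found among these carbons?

-2

Assign +1 per bond to O/N/halogen, −1 per bond to H or an electropositive element, and 0 per bond to carbon. Tallying each carbon:
C1: 3C, 1H → 0 − 1 = -1
C2: 4C → 0 = 0
C3: 2C, 2H → 0 − 2 = -2
C4: 2C, 1H, 1O → 0 − 1 + 1 = 0
C5: 2C, 2O → 0 + 2 = +2
C6: 1C, 2H, 1O → 0 − 2 + 1 = -1
The lowest value is -2.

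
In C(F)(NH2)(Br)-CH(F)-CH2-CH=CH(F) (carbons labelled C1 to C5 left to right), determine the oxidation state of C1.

+3

Bonds to more-electronegative neighbours contribute +1 each, bonds to H or metals contribute −1 each, and C–C bonds contribute 0.
C1 has one bond to C (0), one bond to F (+1), one bond to N (+1), one bond to Br (+1).
Oxidation state = 0 + 1 + 1 + 1 = +3.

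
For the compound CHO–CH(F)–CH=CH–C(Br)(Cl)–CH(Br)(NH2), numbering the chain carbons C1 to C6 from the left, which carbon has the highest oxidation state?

C5

Tallying each carbon's bonds:
C1: 1C, 1H, 2O → 0 − 1 + 2 = +1
C2: 2C, 1H, 1F → 0 − 1 + 1 = 0
C3: 3C, 1H → 0 − 1 = -1
C4: 3C, 1H → 0 − 1 = -1
C5: 2C, 1Cl, 1Br → 0 + 1 + 1 = +2
C6: 1C, 1H, 1N, 1Br → 0 − 1 + 1 + 1 = +1
The most oxidised carbon is C5 at +2.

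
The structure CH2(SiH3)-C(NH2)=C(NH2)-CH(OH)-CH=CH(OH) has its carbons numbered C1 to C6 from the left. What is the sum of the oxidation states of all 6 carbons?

Tallying each carbon's bonds:
C1: 1C, 2H, 1Si → 0 − 2 − 1 = -3
C2: 3C, 1N → 0 + 1 = +1
C3: 3C, 1N → 0 + 1 = +1
C4: 2C, 1H, 1O → 0 − 1 + 1 = 0
C5: 3C, 1H → 0 − 1 = -1
C6: 2C, 1H, 1O → 0 − 1 + 1 = 0
Sum = -3 + 1 + 1 + 0 − 1 + 0 = -2.

-2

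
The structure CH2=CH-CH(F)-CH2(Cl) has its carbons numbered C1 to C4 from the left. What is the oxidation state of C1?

-2

Assign +1 per bond to O/N/halogen, −1 per bond to H or an electropositive element, and 0 per bond to carbon.
C1 has a double bond to C (2×0 = 0), one bond to H (-1), one bond to H (-1).
Oxidation state = 0 − 1 − 1 = -2.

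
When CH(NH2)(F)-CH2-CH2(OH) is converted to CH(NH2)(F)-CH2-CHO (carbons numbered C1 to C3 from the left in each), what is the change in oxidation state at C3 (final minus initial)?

Before: C3 has 1 bond to C, 2 bonds to H, 1 bond to O → oxidation state -1.
After: C3 has 1 bond to C, 1 bond to H, 2 bonds to O → oxidation state +1.
Δ = +1 − (-1) = +2, so this is an oxidation at C3.

+2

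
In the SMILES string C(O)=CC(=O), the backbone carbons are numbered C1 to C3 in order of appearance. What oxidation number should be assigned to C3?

Assign +1 per bond to O/N/halogen, −1 per bond to H or an electropositive element, and 0 per bond to carbon.
C3 has one bond to C (0), one bond to H (-1), a double bond to O (2×+1 = +2).
Oxidation state = 0 − 1 + 2 = +1.

+1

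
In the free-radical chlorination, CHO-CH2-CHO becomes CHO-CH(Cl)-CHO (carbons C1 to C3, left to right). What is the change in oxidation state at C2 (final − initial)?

+2

Before: C2 has 2 bonds to C, 2 bonds to H → oxidation state -2.
After: C2 has 2 bonds to C, 1 bond to H, 1 bond to Cl → oxidation state 0.
Δ = 0 − (-2) = +2, so this is an oxidation at C2.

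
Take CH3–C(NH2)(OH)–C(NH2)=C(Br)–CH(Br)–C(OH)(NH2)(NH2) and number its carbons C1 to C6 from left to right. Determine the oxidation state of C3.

+1

Each bond to a more electronegative atom (O, N, halogen) counts +1, each bond to a less electronegative atom (H, metal, B, Si) counts −1, and each C–C bond counts 0.
C3 has one bond to C (0), a double bond to C (2×0 = 0), one bond to N (+1).
Oxidation state = 0 + 0 + 1 = +1.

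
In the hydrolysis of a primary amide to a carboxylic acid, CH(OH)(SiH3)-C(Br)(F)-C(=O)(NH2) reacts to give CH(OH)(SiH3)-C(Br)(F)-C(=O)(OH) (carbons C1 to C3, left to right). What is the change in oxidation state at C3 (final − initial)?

Before: C3 has 1 bond to C, 2 bonds to O, 1 bond to N → oxidation state +3.
After: C3 has 1 bond to C, 3 bonds to O → oxidation state +3.
Δ = +3 − (+3) = 0, so no net redox change at C3.

0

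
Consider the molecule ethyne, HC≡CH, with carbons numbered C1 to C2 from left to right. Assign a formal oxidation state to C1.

C1 has one bond to H (-1), a triple bond to C (3×0 = 0).
Oxidation state = -1 + 0 = -1.

-1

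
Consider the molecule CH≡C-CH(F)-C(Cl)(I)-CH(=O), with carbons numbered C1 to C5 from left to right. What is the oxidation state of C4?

+2

Each bond to a more electronegative atom (O, N, halogen) counts +1, each bond to a less electronegative atom (H, metal, B, Si) counts −1, and each C–C bond counts 0.
C4 has one bond to C (0), one bond to C (0), one bond to Cl (+1), one bond to I (+1).
Oxidation state = 0 + 0 + 1 + 1 = +2.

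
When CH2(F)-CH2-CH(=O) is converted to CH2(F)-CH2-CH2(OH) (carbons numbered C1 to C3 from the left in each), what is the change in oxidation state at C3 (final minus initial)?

Before: C3 has 1 bond to C, 1 bond to H, 2 bonds to O → oxidation state +1.
After: C3 has 1 bond to C, 2 bonds to H, 1 bond to O → oxidation state -1.
Δ = -1 − (+1) = -2, so this is a reduction at C3.

-2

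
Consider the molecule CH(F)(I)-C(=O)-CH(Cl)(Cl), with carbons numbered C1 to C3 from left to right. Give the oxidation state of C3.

C3 has one bond to C (0), one bond to Cl (+1), one bond to H (-1), one bond to Cl (+1).
Oxidation state = 0 + 1 − 1 + 1 = +1.

+1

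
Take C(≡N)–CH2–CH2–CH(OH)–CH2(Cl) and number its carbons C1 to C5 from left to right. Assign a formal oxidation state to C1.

Assign +1 per bond to O/N/halogen, −1 per bond to H or an electropositive element, and 0 per bond to carbon.
C1 has one bond to C (0), a triple bond to N (3×+1 = +3).
Oxidation state = 0 + 3 = +3.

+3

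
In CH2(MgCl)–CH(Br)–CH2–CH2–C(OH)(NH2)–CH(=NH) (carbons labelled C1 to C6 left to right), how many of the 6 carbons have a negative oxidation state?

3

Tallying each carbon's bonds:
C1: 1C, 2H, 1Mg → 0 − 2 − 1 = -3
C2: 2C, 1H, 1Br → 0 − 1 + 1 = 0
C3: 2C, 2H → 0 − 2 = -2
C4: 2C, 2H → 0 − 2 = -2
C5: 2C, 1O, 1N → 0 + 1 + 1 = +2
C6: 1C, 1H, 2N → 0 − 1 + 2 = +1
3 carbons (C1, C3, C4) meet the condition.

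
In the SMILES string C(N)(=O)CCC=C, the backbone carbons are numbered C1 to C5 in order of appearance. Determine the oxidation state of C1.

+3

Each bond to a more electronegative atom (O, N, halogen) counts +1, each bond to a less electronegative atom (H, metal, B, Si) counts −1, and each C–C bond counts 0.
C1 has one bond to C (0), one bond to N (+1), a double bond to O (2×+1 = +2).
Oxidation state = 0 + 1 + 2 = +3.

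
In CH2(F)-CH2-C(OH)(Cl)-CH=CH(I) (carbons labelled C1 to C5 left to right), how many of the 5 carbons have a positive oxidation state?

1

Tallying each carbon's bonds:
C1: 1C, 2H, 1F → 0 − 2 + 1 = -1
C2: 2C, 2H → 0 − 2 = -2
C3: 2C, 1O, 1Cl → 0 + 1 + 1 = +2
C4: 3C, 1H → 0 − 1 = -1
C5: 2C, 1H, 1I → 0 − 1 + 1 = 0
1 carbon (C3) meets the condition.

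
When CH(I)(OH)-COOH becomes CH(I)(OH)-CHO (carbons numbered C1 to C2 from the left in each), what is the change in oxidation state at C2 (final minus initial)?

-2

Before: C2 has 1 bond to C, 3 bonds to O → oxidation state +3.
After: C2 has 1 bond to C, 1 bond to H, 2 bonds to O → oxidation state +1.
Δ = +1 − (+3) = -2, so this is a reduction at C2.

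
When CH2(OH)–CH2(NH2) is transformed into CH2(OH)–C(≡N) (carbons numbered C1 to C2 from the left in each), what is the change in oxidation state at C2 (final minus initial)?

+4

Before: C2 has 1 bond to C, 2 bonds to H, 1 bond to N → oxidation state -1.
After: C2 has 1 bond to C, 3 bonds to N → oxidation state +3.
Δ = +3 − (-1) = +4, so this is an oxidation at C2.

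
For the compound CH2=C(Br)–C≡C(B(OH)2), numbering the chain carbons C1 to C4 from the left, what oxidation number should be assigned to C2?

C2 has a double bond to C (2×0 = 0), one bond to C (0), one bond to Br (+1).
Oxidation state = 0 + 0 + 1 = +1.

+1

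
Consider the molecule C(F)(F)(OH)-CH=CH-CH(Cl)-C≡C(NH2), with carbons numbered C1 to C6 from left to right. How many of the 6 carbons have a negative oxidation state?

2

Count +1 for every bond to an atom more electronegative than carbon and −1 for every bond to one less electronegative; C–C bonds are 0. Tallying each carbon:
C1: 1C, 1O, 2F → 0 + 1 + 2 = +3
C2: 3C, 1H → 0 − 1 = -1
C3: 3C, 1H → 0 − 1 = -1
C4: 2C, 1H, 1Cl → 0 − 1 + 1 = 0
C5: 4C → 0 = 0
C6: 3C, 1N → 0 + 1 = +1
2 carbons (C2, C3) meet the condition.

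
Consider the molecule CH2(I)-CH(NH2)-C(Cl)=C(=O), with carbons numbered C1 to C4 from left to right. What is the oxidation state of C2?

0

C2 has one bond to C (0), one bond to C (0), one bond to N (+1), one bond to H (-1).
Oxidation state = 0 + 0 + 1 − 1 = 0.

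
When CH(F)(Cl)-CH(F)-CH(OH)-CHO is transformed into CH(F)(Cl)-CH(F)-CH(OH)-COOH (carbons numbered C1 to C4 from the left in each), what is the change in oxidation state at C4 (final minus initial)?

Before: C4 has 1 bond to C, 1 bond to H, 2 bonds to O → oxidation state +1.
After: C4 has 1 bond to C, 3 bonds to O → oxidation state +3.
Δ = +3 − (+1) = +2, so this is an oxidation at C4.

+2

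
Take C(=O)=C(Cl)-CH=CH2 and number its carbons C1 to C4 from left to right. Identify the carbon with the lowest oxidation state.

Tallying each carbon's bonds:
C1: 2C, 2O → 0 + 2 = +2
C2: 3C, 1Cl → 0 + 1 = +1
C3: 3C, 1H → 0 − 1 = -1
C4: 2C, 2H → 0 − 2 = -2
The most reduced carbon is C4 at -2.

C4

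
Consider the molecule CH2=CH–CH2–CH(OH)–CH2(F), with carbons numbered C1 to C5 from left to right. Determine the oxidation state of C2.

-1

Bonds to more-electronegative neighbours contribute +1 each, bonds to H or metals contribute −1 each, and C–C bonds contribute 0.
C2 has a double bond to C (2×0 = 0), one bond to C (0), one bond to H (-1).
Oxidation state = 0 + 0 − 1 = -1.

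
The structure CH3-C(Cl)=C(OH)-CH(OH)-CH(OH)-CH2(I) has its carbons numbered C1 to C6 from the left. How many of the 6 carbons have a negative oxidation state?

Each bond to a more electronegative atom (O, N, halogen) counts +1, each bond to a less electronegative atom (H, metal, B, Si) counts −1, and each C–C bond counts 0. Tallying each carbon:
C1: 1C, 3H → 0 − 3 = -3
C2: 3C, 1Cl → 0 + 1 = +1
C3: 3C, 1O → 0 + 1 = +1
C4: 2C, 1H, 1O → 0 − 1 + 1 = 0
C5: 2C, 1H, 1O → 0 − 1 + 1 = 0
C6: 1C, 2H, 1I → 0 − 2 + 1 = -1
2 carbons (C1, C6) meet the condition.

2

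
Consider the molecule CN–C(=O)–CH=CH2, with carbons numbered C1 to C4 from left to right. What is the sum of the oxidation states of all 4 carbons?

Tallying each carbon's bonds:
C1: 1C, 3N → 0 + 3 = +3
C2: 2C, 2O → 0 + 2 = +2
C3: 3C, 1H → 0 − 1 = -1
C4: 2C, 2H → 0 − 2 = -2
Sum = +3 + 2 − 1 − 2 = +2.

+2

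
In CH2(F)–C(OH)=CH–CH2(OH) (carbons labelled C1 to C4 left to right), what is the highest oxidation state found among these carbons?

+1

Tallying each carbon's bonds:
C1: 1C, 2H, 1F → 0 − 2 + 1 = -1
C2: 3C, 1O → 0 + 1 = +1
C3: 3C, 1H → 0 − 1 = -1
C4: 1C, 2H, 1O → 0 − 2 + 1 = -1
The highest value is +1.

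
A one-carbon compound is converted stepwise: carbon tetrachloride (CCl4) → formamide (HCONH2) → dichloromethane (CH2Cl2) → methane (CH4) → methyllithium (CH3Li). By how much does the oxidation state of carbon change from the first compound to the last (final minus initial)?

-8

Carbon oxidation states along the series — carbon tetrachloride: +4, formamide: +2, dichloromethane: 0, methane: -4, methyllithium: -4.
Net change = -4 − (+4) = -8.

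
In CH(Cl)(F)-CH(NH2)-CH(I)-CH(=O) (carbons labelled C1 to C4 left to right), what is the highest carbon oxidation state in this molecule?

+1

Each bond to a more electronegative atom (O, N, halogen) counts +1, each bond to a less electronegative atom (H, metal, B, Si) counts −1, and each C–C bond counts 0. Tallying each carbon:
C1: 1C, 1H, 1F, 1Cl → 0 − 1 + 1 + 1 = +1
C2: 2C, 1H, 1N → 0 − 1 + 1 = 0
C3: 2C, 1H, 1I → 0 − 1 + 1 = 0
C4: 1C, 1H, 2O → 0 − 1 + 2 = +1
The highest value is +1.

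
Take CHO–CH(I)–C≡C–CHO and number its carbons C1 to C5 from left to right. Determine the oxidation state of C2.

Count +1 for every bond to an atom more electronegative than carbon and −1 for every bond to one less electronegative; C–C bonds are 0.
C2 has one bond to C (0), one bond to C (0), one bond to I (+1), one bond to H (-1).
Oxidation state = 0 + 0 + 1 − 1 = 0.

0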